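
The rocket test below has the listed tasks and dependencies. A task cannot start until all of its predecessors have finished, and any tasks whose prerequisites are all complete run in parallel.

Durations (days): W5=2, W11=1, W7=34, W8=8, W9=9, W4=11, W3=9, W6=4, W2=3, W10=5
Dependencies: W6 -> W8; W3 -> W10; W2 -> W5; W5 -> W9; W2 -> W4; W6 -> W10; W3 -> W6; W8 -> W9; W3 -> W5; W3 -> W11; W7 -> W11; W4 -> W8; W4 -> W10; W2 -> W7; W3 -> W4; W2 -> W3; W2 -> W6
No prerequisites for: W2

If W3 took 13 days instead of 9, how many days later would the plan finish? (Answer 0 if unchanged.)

4

The binding path is W2→W3→W4→W8→W9 = 3+9+11+8+9 = 40; finish at 40 days.
Since W3 is critical, the +4 change carries straight to that chain (now 44 days).
That remains the longest chain; total 44 days.
Change in finish: 44 − 40 = +4 days.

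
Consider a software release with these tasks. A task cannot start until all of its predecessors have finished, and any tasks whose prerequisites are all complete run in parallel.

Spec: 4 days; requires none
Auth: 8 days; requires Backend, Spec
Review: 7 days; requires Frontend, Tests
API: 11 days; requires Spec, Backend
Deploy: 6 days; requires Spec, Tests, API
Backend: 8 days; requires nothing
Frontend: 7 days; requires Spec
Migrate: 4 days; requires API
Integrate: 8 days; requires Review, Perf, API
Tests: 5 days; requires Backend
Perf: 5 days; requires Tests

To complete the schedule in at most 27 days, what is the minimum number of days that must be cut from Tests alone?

1

Current finish: 28 days; target: 27.
Tests is on every critical path, so each day cut from Tests cuts the finish by one (this holds down to a finish of 27).
Need 28 − 27 = 1 day off Tests → Tests becomes 4 days, finish becomes 27.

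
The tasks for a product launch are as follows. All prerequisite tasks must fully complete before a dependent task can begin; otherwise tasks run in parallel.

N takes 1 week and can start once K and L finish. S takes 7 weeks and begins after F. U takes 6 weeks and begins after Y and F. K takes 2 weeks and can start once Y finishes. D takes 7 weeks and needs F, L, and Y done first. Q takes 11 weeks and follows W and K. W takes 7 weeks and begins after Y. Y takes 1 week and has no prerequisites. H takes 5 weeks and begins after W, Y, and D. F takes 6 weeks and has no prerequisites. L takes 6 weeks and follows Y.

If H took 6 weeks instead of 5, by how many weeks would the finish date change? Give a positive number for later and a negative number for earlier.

The binding path is Y→L→D→H = 1+6+7+5 = 19; finish at 19 weeks.
Since H is critical, the +1 change carries straight to that chain (now 20 weeks).
No other chain overtakes it, so the finish is 20 weeks.
Change in finish: 20 − 19 = +1 weeks.

1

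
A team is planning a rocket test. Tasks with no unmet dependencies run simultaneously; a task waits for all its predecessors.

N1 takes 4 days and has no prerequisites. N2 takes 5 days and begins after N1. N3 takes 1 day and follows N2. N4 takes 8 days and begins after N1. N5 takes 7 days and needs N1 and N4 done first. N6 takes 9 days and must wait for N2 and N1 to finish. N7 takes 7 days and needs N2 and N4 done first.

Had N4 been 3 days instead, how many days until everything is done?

18

Baseline: N1→N4→N5 = 4+8+7 = 19 → 19 days.
N4 lies on that path, so at 3 days the path becomes 14 days.
The binding chain switches to N1→N2→N6 = 4+5+9 = 18; finish 18 days.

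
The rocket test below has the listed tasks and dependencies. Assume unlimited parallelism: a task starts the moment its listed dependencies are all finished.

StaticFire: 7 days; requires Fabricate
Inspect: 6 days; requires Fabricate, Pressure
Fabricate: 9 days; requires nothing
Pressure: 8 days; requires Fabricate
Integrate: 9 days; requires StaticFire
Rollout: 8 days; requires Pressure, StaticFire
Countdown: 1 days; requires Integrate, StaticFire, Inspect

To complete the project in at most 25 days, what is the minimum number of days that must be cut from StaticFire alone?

1

Current finish: 26 days; target: 25.
StaticFire is on every critical path, so each day cut from StaticFire cuts the finish by one (this holds down to a finish of 25).
Need 26 − 25 = 1 day off StaticFire → StaticFire becomes 6 days, finish becomes 25.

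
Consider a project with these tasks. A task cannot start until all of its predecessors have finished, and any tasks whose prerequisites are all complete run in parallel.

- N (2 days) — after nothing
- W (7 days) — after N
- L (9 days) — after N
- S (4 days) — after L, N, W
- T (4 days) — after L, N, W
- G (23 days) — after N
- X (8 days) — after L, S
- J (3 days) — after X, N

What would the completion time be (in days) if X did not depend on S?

25

Original critical path: N→L→S→X→J = 2+9+4+8+3 = 26 ⇒ 26 days.
Without S→X, X's earliest start moves from 15 to 11.
The longest chain is now N→G = 2+23 = 25, so the project takes 25 days.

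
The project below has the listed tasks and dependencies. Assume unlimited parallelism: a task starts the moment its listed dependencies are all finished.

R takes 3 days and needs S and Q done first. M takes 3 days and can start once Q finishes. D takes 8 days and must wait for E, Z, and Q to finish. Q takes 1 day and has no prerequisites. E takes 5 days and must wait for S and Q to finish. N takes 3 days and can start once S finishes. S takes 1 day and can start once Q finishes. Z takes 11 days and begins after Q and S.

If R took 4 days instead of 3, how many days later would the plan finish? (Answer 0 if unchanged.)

Critical path before the change: Q→S→Z→D = 1+1+11+8 = 21 giving 21 days.
The longest path through R is only 5 days, so R has float 16.
No other chain overtakes it, so the finish is 21 days.
Change in finish: 21 − 21 = +0 days.

0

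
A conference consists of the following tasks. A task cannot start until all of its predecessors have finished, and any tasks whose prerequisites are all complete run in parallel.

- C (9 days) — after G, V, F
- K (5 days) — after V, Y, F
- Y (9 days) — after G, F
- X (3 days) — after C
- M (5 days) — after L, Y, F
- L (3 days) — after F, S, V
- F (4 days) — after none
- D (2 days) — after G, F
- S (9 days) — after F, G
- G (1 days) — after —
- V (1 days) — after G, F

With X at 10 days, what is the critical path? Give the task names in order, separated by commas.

The binding path is F→S→L→M = 4+9+3+5 = 21; finish at 21 days.
X has 4 days of float (longest path through it is 17).
The binding chain switches to F→V→C→X = 4+1+9+10 = 24; finish 24 days.

F, V, C, X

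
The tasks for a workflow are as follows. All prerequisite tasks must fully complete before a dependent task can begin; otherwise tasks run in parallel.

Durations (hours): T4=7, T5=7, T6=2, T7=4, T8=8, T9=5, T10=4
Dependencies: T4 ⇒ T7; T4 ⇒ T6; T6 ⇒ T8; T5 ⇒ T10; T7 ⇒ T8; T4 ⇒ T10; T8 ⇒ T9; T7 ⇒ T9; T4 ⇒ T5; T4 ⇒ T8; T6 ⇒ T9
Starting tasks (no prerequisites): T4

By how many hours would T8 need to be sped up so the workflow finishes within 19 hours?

5

Current finish: 24 hours; target: 19.
T8 is on every critical path, so each hour cut from T8 cuts the finish by one (this holds down to a finish of 18).
Need 24 − 19 = 5 hours off T8 → T8 becomes 3 hours, finish becomes 19.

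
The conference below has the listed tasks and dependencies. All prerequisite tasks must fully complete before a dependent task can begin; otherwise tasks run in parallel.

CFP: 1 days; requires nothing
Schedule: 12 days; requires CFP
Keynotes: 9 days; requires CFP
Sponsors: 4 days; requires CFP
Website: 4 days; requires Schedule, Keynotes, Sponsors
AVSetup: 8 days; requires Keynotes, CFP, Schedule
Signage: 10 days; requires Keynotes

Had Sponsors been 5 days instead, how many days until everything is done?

21

Baseline: CFP→Schedule→AVSetup = 1+12+8 = 21 → 21 days.
Sponsors has 12 days of float (longest path through it is 9).
The critical path is still CFP→Schedule→AVSetup; finish is now 21 days.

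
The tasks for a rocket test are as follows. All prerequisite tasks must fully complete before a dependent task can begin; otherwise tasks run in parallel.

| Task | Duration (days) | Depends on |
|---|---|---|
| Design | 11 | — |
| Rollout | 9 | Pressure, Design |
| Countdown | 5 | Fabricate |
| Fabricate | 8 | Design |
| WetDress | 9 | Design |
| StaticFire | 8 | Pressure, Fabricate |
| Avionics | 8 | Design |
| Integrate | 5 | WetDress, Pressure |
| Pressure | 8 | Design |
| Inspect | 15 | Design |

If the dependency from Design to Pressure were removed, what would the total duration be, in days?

27

Before: longest chain Design→Pressure→Rollout = 11+8+9 = 28, finish 28.
Without Design→Pressure, Pressure's earliest start moves from 11 to 0.
After: Design→Fabricate→StaticFire = 11+8+8 = 27 → 27 days.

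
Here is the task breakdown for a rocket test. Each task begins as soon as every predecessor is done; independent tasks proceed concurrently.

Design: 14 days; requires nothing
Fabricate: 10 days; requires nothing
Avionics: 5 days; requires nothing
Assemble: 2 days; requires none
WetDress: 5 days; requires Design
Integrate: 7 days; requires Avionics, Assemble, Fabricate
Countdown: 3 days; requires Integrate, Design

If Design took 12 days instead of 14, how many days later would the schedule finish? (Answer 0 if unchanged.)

0

As given, the longest chain is Fabricate→Integrate→Countdown = 10+7+3 = 20, so the finish is 20 days.
Design is off the critical path — its longest chain is 19 days, giving 1 of slack.
The critical path is still Fabricate→Integrate→Countdown; finish is now 20 days.
Change in finish: 20 − 20 = +0 days.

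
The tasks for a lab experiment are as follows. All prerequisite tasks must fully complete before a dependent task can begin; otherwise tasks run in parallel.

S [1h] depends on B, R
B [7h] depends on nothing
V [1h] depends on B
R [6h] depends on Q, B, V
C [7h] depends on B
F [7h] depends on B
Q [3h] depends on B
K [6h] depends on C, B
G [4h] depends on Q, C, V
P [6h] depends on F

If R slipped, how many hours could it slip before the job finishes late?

The longest chain is B→C→K = 7+7+6 = 20; overall finish 20 hours.
The longest chain containing R totals 17 hours.
So R can slip 19 − 16 = 3 hours.

3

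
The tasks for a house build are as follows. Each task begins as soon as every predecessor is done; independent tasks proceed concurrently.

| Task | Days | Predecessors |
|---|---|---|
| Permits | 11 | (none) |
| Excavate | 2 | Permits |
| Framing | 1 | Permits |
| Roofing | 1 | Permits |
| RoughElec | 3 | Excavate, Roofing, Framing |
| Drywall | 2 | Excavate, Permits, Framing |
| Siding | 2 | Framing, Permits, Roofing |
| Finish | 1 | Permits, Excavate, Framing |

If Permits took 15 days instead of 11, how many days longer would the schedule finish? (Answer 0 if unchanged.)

Actual critical path: Permits→Excavate→RoughElec = 11+2+3 = 16 ⇒ 16 days.
Permits lies on that path, so at 15 days the path becomes 20 days.
That remains the longest chain; total 20 days.
Change in finish: 20 − 16 = +4 days.

4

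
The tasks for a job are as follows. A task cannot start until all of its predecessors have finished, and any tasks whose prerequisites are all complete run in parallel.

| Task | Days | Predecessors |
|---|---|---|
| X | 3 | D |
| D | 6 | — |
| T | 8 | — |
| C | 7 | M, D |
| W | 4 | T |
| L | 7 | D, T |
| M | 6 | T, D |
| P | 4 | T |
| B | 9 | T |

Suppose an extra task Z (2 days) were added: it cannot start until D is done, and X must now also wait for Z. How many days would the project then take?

Originally the project takes 21 days.
With Z inserted, X now waits for max(D, Z).
New critical path: T→M→C = 8+6+7 = 21 ⇒ 21 days.

21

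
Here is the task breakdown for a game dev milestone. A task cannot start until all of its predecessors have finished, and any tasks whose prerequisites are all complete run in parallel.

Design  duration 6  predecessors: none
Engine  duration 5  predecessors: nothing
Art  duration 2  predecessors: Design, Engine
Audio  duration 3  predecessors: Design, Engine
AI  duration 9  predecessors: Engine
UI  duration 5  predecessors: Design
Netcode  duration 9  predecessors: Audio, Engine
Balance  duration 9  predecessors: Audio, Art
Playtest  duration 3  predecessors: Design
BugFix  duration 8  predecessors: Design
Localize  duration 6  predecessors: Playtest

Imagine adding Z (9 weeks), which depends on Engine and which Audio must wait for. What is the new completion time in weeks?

26

Originally the project takes 18 weeks.
With Z inserted, Audio now waits for max(Design, Engine, Z).
New critical path: Engine→Z→Audio→Netcode = 5+9+3+9 = 26 ⇒ 26 weeks.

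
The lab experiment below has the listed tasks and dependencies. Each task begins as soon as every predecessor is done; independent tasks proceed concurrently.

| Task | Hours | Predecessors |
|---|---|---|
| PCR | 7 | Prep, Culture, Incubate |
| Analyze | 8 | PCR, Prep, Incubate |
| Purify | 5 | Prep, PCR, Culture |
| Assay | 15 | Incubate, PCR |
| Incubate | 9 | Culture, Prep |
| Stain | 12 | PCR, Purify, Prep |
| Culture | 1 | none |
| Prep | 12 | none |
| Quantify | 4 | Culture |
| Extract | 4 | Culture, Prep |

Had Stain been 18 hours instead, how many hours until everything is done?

51

Baseline: Prep→Incubate→PCR→Purify→Stain = 12+9+7+5+12 = 45 → 45 hours.
Since Stain is critical, the +6 change carries straight to that chain (now 51 hours).
The critical path is still Prep→Incubate→PCR→Purify→Stain; finish is now 51 hours.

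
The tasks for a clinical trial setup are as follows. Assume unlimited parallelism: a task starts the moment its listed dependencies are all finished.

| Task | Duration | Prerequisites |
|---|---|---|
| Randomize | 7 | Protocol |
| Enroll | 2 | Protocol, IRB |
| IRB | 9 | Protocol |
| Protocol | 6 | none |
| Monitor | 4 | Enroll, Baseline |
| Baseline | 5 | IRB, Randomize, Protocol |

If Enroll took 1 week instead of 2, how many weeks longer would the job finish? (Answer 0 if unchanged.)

Actual critical path: Protocol→IRB→Baseline→Monitor = 6+9+5+4 = 24 ⇒ 24 weeks.
Enroll has 3 weeks of float (longest path through it is 21).
No other chain overtakes it, so the finish is 24 weeks.
Change in finish: 24 − 24 = +0 weeks.

0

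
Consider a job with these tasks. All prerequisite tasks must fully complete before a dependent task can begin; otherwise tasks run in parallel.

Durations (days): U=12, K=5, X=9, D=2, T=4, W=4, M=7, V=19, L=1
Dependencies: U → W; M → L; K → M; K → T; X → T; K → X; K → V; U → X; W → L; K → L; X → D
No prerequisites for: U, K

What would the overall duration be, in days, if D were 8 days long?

The binding path is U→X→T = 12+9+4 = 25; finish at 25 days.
D has 2 days of float (longest path through it is 23).
New critical path: U→X→D = 12+9+8 = 29 ⇒ 29 days.

29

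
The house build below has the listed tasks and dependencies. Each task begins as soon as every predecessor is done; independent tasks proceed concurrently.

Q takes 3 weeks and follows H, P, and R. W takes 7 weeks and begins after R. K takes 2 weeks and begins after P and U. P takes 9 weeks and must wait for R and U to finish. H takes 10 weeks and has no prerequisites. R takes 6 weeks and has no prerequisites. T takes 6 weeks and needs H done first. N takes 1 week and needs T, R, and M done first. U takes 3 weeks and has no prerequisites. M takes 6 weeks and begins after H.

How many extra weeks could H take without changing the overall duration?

Critical path: R→P→Q = 6+9+3 = 18, so the finish is 18 weeks.
The longest chain containing H totals 17 weeks.
Slack of H = 1 − 0 = 1 week.

1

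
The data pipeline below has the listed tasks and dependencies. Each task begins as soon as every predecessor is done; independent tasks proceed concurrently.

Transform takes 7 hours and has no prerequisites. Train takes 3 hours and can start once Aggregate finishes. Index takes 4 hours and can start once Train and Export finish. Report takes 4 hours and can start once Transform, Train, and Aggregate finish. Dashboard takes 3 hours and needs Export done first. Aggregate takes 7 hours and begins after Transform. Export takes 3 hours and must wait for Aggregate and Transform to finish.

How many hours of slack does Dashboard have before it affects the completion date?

The longest chain is Transform→Aggregate→Train→Index = 7+7+3+4 = 21; overall finish 21 hours.
The longest chain containing Dashboard totals 20 hours.
Float = 21 − 20 = 1.

1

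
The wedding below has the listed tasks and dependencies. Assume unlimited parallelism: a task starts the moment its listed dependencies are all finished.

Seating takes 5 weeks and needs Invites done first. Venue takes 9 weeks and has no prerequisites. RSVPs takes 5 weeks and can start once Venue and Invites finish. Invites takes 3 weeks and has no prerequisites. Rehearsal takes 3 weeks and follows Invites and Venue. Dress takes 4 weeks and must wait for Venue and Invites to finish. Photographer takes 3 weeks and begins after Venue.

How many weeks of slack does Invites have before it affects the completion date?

6

Critical path: Venue→RSVPs = 9+5 = 14, so the finish is 14 weeks.
Invites finishes as early as 3 and must finish by 9.
So Invites can slip 9 − 3 = 6 weeks.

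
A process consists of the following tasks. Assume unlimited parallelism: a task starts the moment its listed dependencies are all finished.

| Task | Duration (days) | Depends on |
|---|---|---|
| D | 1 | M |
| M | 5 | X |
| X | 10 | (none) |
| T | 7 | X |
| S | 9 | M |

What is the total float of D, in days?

8

Critical path: X→M→S = 10+5+9 = 24, so the finish is 24 days.
D finishes as early as 16 and must finish by 24.
Float = 24 − 16 = 8.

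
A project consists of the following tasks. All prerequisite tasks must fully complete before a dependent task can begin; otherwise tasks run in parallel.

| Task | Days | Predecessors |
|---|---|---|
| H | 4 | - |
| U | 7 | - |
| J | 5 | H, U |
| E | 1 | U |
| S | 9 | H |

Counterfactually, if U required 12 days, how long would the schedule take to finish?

Baseline: H→S = 4+9 = 13 → 13 days.
U is off the critical path — its longest chain is 12 days, giving 1 of slack.
New critical path: U→J = 12+5 = 17 ⇒ 17 days.

17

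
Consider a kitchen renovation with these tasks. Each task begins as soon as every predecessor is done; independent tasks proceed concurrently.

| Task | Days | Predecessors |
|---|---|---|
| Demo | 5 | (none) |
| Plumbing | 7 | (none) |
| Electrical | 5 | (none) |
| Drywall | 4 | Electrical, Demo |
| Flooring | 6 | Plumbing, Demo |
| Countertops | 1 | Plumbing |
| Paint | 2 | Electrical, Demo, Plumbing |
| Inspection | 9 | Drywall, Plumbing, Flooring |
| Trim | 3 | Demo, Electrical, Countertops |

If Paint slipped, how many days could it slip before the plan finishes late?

13

Plumbing→Flooring→Inspection = 7+6+9 = 22 sets the makespan at 22 days.
Longest path through Paint: 9 days (earliest finish 9, latest finish 22).
Float = 22 − 9 = 13.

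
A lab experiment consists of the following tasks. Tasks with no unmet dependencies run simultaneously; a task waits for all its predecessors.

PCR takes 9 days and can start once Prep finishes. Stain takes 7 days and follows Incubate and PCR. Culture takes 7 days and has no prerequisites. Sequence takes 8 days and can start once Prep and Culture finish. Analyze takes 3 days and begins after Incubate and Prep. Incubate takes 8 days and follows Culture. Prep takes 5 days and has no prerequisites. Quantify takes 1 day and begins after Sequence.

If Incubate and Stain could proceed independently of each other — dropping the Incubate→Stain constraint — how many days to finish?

21

Original critical path: Culture→Incubate→Stain = 7+8+7 = 22 ⇒ 22 days.
Without Incubate→Stain, Stain's earliest start moves from 15 to 14.
The longest chain is now Prep→PCR→Stain = 5+9+7 = 21, so the plan takes 21 days.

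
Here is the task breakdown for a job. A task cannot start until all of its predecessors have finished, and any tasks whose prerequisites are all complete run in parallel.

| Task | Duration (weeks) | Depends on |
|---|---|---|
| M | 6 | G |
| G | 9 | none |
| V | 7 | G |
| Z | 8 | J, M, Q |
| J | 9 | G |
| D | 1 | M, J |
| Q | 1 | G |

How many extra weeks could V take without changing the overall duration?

Critical path: G→J→Z = 9+9+8 = 26, so the finish is 26 weeks.
The longest chain containing V totals 16 weeks.
Slack of V = 19 − 9 = 10 weeks.

10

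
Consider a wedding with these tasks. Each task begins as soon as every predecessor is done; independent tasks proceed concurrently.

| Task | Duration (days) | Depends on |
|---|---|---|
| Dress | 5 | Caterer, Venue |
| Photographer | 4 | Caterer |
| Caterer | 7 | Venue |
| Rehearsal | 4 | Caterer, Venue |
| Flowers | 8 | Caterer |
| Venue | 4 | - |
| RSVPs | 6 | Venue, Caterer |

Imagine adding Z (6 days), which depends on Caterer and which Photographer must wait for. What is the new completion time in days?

Originally the job takes 19 days.
With Z inserted, Photographer now waits for max(Caterer, Z).
New critical path: Venue→Caterer→Z→Photographer = 4+7+6+4 = 21 ⇒ 21 days.

21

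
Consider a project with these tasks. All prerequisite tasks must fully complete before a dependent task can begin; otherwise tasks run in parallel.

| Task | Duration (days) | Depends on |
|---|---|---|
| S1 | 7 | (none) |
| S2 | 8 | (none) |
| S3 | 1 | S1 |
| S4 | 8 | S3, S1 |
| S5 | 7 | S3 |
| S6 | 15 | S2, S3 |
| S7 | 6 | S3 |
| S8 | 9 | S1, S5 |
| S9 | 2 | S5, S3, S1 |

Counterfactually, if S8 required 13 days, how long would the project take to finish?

Critical path before the change: S1→S3→S5→S8 = 7+1+7+9 = 24 giving 24 days.
Since S8 is critical, the +4 change carries straight to that chain (now 28 days).
That remains the longest chain; total 28 days.

28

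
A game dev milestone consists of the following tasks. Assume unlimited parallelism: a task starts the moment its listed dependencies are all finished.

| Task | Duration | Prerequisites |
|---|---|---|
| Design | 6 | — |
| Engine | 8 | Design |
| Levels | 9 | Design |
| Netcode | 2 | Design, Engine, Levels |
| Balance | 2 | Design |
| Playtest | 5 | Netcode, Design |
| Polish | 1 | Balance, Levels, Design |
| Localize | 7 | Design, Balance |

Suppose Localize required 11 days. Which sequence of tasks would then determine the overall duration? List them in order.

Actual critical path: Design→Levels→Netcode→Playtest = 6+9+2+5 = 22 ⇒ 22 days.
The longest path through Localize is only 15 days, so Localize has float 7.
No other chain overtakes it, so the finish is 22 days.

Design, Levels, Netcode, Playtest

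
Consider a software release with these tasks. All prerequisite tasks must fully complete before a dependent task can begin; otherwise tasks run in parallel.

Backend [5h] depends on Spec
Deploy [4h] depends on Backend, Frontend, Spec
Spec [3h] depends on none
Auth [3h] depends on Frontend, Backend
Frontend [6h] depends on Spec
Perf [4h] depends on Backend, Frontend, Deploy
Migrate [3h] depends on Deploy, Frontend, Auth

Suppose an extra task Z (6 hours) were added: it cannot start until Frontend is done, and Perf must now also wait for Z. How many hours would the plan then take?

Originally the plan takes 17 hours.
With Z inserted, Perf now waits for max(Backend, Frontend, Deploy, Z).
New critical path: Spec→Frontend→Z→Perf = 3+6+6+4 = 19 ⇒ 19 hours.

19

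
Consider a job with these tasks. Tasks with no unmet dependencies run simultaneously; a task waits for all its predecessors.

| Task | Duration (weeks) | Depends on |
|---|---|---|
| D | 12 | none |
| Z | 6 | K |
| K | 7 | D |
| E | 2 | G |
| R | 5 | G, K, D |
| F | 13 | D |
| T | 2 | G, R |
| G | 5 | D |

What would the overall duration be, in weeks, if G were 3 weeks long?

26

The binding path is D→K→R→T = 12+7+5+2 = 26; finish at 26 weeks.
The longest path through G is only 24 weeks, so G has float 2.
The critical path is still D→K→R→T; finish is now 26 weeks.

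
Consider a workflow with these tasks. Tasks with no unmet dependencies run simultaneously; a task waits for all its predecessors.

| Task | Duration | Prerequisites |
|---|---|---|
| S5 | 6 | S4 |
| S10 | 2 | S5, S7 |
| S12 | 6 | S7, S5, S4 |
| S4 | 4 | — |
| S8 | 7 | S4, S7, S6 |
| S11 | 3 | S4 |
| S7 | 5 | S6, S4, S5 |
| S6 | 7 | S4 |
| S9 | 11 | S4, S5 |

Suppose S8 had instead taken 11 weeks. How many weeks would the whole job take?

The binding path is S4→S6→S7→S8 = 4+7+5+7 = 23; finish at 23 weeks.
S8 is on the critical path; changing it to 11 makes that path 27 weeks.
That remains the longest chain; total 27 weeks.

27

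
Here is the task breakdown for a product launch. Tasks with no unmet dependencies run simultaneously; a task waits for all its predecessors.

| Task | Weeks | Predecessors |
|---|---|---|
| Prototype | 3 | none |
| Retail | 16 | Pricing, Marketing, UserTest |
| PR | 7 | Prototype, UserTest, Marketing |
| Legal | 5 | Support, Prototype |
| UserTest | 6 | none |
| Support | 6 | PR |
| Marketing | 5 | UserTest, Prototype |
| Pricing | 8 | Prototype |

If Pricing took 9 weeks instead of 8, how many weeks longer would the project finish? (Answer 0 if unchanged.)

0

Actual critical path: UserTest→Marketing→PR→Support→Legal = 6+5+7+6+5 = 29 ⇒ 29 weeks.
Pricing has 2 weeks of float (longest path through it is 27).
That remains the longest chain; total 29 weeks.
Change in finish: 29 − 29 = +0 weeks.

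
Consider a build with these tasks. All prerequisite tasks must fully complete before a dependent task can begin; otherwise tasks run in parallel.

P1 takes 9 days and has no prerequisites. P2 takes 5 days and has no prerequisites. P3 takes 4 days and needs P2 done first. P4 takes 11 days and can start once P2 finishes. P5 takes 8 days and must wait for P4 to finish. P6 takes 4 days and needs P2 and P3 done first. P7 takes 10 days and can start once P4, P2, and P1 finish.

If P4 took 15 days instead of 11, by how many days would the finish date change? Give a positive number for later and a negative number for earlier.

4

Actual critical path: P2→P4→P7 = 5+11+10 = 26 ⇒ 26 days.
P4 lies on that path, so at 15 days the path becomes 30 days.
No other chain overtakes it, so the finish is 30 days.
Change in finish: 30 − 26 = +4 days.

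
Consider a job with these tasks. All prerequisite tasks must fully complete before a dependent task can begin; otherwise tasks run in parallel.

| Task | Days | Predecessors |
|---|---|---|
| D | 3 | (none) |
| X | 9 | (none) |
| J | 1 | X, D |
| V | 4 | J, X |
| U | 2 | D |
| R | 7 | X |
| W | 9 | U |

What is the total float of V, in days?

2

The longest chain is X→R = 9+7 = 16; overall finish 16 days.
The longest chain containing V totals 14 days.
So V can slip 16 − 14 = 2 days.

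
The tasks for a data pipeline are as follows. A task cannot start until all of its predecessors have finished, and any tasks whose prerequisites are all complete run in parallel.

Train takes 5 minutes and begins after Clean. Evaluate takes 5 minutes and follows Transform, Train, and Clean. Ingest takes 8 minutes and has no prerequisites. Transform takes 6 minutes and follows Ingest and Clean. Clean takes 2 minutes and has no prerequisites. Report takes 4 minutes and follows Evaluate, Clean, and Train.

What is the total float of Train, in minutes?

The longest chain is Ingest→Transform→Evaluate→Report = 8+6+5+4 = 23; overall finish 23 minutes.
Train finishes as early as 7 and must finish by 14.
Slack of Train = 9 − 2 = 7 minutes.

7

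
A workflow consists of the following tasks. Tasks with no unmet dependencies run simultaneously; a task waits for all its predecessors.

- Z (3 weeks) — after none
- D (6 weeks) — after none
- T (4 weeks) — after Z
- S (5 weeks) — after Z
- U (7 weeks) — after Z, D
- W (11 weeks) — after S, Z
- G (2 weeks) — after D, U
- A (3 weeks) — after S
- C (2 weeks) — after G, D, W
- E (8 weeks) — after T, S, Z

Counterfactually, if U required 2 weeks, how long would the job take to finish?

21

As given, the longest chain is Z→S→W→C = 3+5+11+2 = 21, so the finish is 21 weeks.
U has 4 weeks of float (longest path through it is 17).
No other chain overtakes it, so the finish is 21 weeks.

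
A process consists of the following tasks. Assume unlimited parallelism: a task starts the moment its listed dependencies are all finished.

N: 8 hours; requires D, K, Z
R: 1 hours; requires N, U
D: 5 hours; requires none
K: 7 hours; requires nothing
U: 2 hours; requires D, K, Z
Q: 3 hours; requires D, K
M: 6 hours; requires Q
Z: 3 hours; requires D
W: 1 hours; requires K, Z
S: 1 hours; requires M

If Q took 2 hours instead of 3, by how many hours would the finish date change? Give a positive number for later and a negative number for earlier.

0

Critical path before the change: K→Q→M→S = 7+3+6+1 = 17 giving 17 hours.
Q lies on that path, so at 2 hours the path becomes 16 hours.
New critical path: D→Z→N→R = 5+3+8+1 = 17 ⇒ 17 hours.
Change in finish: 17 − 17 = +0 hours.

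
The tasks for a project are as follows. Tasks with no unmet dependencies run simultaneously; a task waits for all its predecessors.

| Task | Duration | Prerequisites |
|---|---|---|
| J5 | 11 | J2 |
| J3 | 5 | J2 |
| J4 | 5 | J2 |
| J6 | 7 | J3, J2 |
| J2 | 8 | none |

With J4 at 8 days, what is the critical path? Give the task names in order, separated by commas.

Actual critical path: J2→J3→J6 = 8+5+7 = 20 ⇒ 20 days.
J4 has 7 days of float (longest path through it is 13).
That remains the longest chain; total 20 days.

J2, J3, J6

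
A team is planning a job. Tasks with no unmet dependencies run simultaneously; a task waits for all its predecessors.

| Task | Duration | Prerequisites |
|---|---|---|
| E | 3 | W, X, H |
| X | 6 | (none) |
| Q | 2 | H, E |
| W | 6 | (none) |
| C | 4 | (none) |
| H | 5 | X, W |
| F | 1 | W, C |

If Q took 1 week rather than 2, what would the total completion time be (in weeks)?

15

As given, the longest chain is X→H→E→Q = 6+5+3+2 = 16, so the finish is 16 weeks.
Q lies on that path, so at 1 week the path becomes 15 weeks.
The critical path is still X→H→E→Q; finish is now 15 weeks.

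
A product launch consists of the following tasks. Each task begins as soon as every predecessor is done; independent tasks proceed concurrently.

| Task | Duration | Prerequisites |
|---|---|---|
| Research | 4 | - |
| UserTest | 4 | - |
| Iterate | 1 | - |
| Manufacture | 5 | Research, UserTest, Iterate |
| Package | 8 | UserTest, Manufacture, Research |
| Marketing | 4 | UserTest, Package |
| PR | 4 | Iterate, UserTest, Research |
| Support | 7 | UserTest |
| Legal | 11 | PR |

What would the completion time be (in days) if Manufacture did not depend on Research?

21

With the dependency in place, Research→Manufacture→Package→Marketing = 4+5+8+4 = 21 sets the finish at 21 days.
Dropping Research→Manufacture doesn't change Manufacture's earliest start (4); another predecessor still binds.
The longest chain is now UserTest→Manufacture→Package→Marketing = 4+5+8+4 = 21, so the job takes 21 days.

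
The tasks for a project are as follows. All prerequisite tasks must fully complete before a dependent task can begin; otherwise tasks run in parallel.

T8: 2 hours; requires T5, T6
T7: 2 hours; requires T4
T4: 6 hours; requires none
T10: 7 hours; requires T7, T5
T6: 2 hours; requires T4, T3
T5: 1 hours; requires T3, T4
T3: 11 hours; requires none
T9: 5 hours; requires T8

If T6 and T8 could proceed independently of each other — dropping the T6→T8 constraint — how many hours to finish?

With the dependency in place, T3→T6→T8→T9 = 11+2+2+5 = 20 sets the finish at 20 hours.
Without T6→T8, T8's earliest start moves from 13 to 12.
After: T3→T5→T8→T9 = 11+1+2+5 = 19 → 19 hours.

19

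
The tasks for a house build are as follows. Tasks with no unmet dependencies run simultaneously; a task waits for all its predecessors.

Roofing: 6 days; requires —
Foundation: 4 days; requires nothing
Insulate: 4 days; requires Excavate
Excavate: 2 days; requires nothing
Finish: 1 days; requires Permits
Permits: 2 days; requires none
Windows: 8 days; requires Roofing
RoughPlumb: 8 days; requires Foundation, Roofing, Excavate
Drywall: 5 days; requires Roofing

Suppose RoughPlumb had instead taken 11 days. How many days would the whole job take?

17

The binding path is Roofing→RoughPlumb = 6+8 = 14; finish at 14 days.
RoughPlumb lies on that path, so at 11 days the path becomes 17 days.
No other chain overtakes it, so the finish is 17 days.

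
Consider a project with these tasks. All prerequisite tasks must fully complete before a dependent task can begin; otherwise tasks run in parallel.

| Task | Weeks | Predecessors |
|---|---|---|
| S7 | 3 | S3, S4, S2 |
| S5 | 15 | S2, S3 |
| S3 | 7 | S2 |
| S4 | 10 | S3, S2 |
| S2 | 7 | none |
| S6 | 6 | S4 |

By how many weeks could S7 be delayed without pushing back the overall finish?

S2→S3→S4→S6 = 7+7+10+6 = 30 sets the makespan at 30 weeks.
The longest chain containing S7 totals 27 weeks.
Slack of S7 = 27 − 24 = 3 weeks.

3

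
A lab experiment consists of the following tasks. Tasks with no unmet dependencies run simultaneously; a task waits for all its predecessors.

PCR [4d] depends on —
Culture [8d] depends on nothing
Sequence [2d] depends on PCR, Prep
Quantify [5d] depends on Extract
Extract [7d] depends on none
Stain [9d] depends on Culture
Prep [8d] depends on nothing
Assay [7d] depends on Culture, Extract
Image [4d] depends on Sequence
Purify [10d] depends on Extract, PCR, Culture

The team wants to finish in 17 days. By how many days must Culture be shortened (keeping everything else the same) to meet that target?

1

Current finish: 18 days; target: 17.
Culture is on every critical path, so each day cut from Culture cuts the finish by one (this holds down to a finish of 17).
Need 18 − 17 = 1 day off Culture → Culture becomes 7 days, finish becomes 17.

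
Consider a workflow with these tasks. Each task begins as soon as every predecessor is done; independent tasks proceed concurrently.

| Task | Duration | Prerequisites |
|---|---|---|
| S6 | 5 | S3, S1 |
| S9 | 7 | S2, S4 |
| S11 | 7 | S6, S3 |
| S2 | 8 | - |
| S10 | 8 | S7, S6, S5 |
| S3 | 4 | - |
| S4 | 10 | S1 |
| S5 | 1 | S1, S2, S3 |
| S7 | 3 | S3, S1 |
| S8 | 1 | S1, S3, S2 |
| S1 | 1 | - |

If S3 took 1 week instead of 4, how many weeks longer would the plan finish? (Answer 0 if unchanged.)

0

Actual critical path: S1→S4→S9 = 1+10+7 = 18 ⇒ 18 weeks.
The longest path through S3 is only 17 weeks, so S3 has float 1.
No other chain overtakes it, so the finish is 18 weeks.
Change in finish: 18 − 18 = +0 weeks.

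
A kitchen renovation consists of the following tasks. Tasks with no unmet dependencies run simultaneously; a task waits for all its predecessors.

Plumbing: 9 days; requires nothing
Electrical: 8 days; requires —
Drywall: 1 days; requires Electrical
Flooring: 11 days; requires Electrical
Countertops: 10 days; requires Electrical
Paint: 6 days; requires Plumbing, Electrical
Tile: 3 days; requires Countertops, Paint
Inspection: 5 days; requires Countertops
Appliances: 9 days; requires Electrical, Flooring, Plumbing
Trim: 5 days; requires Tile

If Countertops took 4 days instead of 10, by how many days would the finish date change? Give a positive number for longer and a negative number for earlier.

0

Baseline: Electrical→Flooring→Appliances = 8+11+9 = 28 → 28 days.
Countertops has 2 days of float (longest path through it is 26).
That remains the longest chain; total 28 days.
Change in finish: 28 − 28 = +0 days.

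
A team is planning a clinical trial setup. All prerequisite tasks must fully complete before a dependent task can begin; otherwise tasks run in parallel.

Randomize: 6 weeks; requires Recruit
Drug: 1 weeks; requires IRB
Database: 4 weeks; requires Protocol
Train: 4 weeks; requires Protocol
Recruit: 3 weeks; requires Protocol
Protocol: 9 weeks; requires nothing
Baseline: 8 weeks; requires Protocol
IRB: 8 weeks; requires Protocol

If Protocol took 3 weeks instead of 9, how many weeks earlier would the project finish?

6

The binding path is Protocol→IRB→Drug = 9+8+1 = 18; finish at 18 weeks.
Protocol lies on that path, so at 3 weeks the path becomes 12 weeks.
The critical path is still Protocol→IRB→Drug; finish is now 12 weeks.
Change in finish: 12 − 18 = -6 weeks.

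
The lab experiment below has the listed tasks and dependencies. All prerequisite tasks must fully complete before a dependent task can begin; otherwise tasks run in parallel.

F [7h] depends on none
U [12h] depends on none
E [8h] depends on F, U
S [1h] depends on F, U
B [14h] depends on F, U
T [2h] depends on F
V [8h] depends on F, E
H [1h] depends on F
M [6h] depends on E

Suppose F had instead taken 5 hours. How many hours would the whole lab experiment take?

28

Critical path before the change: U→E→V = 12+8+8 = 28 giving 28 hours.
The longest path through F is only 23 hours, so F has float 5.
The critical path is still U→E→V; finish is now 28 hours.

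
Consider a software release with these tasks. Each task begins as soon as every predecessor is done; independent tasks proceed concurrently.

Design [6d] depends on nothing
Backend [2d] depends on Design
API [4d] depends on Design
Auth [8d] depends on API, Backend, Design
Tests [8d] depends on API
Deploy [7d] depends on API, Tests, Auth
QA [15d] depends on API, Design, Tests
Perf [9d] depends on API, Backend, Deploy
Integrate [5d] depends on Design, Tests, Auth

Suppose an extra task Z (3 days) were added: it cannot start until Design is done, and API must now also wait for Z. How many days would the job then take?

Originally the job takes 34 days.
With Z inserted, API now waits for max(Design, Z).
New critical path: Design→Z→API→Auth→Deploy→Perf = 6+3+4+8+7+9 = 37 ⇒ 37 days.

37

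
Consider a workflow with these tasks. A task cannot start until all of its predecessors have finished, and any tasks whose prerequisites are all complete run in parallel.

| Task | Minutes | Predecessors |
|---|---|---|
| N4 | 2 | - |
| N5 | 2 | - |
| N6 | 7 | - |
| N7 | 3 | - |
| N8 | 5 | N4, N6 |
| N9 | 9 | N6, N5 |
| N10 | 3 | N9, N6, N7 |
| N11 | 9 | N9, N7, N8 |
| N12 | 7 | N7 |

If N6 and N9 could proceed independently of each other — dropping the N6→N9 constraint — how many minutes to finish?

Original critical path: N6→N9→N11 = 7+9+9 = 25 ⇒ 25 minutes.
Without N6→N9, N9's earliest start moves from 7 to 2.
New critical path: N6→N8→N11 = 7+5+9 = 21 ⇒ 21 minutes.

21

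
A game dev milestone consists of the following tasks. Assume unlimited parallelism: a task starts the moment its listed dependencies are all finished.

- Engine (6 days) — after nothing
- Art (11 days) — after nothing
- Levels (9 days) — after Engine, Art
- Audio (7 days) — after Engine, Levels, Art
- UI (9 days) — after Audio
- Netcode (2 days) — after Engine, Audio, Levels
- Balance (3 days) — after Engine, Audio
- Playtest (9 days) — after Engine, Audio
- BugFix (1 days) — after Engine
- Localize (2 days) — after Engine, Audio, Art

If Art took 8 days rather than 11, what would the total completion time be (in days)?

33

Critical path before the change: Art→Levels→Audio→UI = 11+9+7+9 = 36 giving 36 days.
Art lies on that path, so at 8 days the path becomes 33 days.
No other chain overtakes it, so the finish is 33 days.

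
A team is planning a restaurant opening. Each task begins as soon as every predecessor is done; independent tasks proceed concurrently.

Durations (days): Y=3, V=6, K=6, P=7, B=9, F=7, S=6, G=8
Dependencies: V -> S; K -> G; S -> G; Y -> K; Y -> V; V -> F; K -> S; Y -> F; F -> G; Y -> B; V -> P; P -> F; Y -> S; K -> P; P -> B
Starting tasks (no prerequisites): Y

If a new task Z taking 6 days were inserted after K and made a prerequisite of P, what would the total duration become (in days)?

Originally the plan takes 31 days.
With Z inserted, P now waits for max(V, K, Z).
New critical path: Y→K→Z→P→F→G = 3+6+6+7+7+8 = 37 ⇒ 37 days.

37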